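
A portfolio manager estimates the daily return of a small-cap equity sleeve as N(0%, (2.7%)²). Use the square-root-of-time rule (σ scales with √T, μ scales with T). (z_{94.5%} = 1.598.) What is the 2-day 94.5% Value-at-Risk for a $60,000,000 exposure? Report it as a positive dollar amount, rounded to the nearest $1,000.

σ_{2d} = 2.7% × √2 = 3.818%.
VaR = 1.598 × 3.818% = 6.101%.
On $60,000,000: 0.06101 × $60,000,000 = $3,660,600.

$3,661,000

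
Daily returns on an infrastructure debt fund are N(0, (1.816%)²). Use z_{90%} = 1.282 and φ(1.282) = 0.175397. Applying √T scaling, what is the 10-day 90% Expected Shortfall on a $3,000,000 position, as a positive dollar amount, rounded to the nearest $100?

σ_{10d} = 1.816% × √10 = 5.743%.
ES multiplier = φ(z)/(1−α) = 0.175397/0.1 = 1.754.
ES = 5.743% × 1.754 = 10.073%; on $3,000,000: $302,190.

$302,200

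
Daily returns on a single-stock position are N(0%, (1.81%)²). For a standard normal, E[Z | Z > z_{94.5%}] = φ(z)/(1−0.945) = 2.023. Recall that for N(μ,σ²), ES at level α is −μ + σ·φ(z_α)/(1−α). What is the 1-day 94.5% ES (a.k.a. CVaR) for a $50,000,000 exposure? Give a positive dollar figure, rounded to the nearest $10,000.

$1,830,000

ES = 1.81% × 2.023 = 3.662%.
On $50,000,000: 0.03662 × $50,000,000 = $1,831,000.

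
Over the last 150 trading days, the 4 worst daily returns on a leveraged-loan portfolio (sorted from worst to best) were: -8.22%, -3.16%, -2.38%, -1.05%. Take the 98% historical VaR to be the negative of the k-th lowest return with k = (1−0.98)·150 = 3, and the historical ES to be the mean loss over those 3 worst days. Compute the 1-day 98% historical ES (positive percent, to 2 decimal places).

The 3 worst returns sum to -13.76%.
ES = −(-13.76%) / 3 = 4.5866…% ≈ 4.59%.

4.59%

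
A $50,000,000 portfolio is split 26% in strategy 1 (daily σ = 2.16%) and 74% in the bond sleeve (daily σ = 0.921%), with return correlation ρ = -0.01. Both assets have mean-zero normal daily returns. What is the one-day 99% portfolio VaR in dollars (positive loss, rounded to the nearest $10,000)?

σ_p² = 0.26²·2.16² + 0.74²·0.921² + 2·-0.01·0.26·0.74·2.16·0.921 = 0.7722 (%²).
σ_p = √0.7722 = 0.879%.
At 99%, z = 2.326.
VaR = 2.326 × 0.879% = 2.045%; on $50,000,000 that is $1,022,500.

$1,020,000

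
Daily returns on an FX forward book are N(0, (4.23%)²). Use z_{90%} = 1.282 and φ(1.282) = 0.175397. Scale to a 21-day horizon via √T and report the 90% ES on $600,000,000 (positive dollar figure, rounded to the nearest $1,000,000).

$204,000,000

σ_{21d} = 4.23% × √21 = 19.384%.
ES multiplier = φ(z)/(1−α) = 0.175397/0.1 = 1.754.
ES = 19.384% × 1.754 = 34.000%; on $600,000,000: $204,000,000.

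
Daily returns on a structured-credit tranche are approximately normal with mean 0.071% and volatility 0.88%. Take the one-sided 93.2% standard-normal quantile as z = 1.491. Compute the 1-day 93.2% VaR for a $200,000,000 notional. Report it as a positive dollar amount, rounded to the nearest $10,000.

$2,480,000

VaR = −μ + z·σ = −(0.071%) + 1.491 × 0.88% = 1.241%.
On $200,000,000: 0.01241 × $200,000,000 = $2,482,000.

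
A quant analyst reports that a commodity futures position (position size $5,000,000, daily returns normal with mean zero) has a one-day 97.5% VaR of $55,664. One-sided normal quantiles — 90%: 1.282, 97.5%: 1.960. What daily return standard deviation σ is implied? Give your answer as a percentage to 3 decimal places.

0.568%

VaR as a fraction: $55,664 / $5,000,000 = 1.113%.
σ = VaR / z = 1.113% / 1.960 = 0.568%.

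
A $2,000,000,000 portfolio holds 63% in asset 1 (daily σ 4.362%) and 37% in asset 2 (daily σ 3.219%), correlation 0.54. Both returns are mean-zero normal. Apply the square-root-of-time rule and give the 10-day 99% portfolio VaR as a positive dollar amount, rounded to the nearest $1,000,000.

σ_p = √(0.63²·4.362² + 0.37²·3.219² + 2·0.54·0.63·0.37·4.362·3.219) = 3.536%.
σ_{10d} = 3.536% × √10 = 11.182%.
z(99%) = 2.326.
VaR = 2.326 × 11.182% = 26.009%; on $2,000,000,000 that is $520,180,000.

$520,000,000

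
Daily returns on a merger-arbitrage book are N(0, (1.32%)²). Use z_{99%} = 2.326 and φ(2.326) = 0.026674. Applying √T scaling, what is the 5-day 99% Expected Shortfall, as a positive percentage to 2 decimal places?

7.87%

σ_{5d} = 1.32% × √5 = 2.952%.
ES multiplier = φ(z)/(1−α) = 0.026674/0.01 = 2.667.
ES = 2.952% × 2.667 = 7.873%.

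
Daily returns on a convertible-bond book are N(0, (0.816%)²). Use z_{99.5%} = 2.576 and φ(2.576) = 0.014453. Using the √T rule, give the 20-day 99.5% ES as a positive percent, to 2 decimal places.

σ_{20d} = 0.816% × √20 = 3.649%.
ES multiplier = φ(z)/(1−α) = 0.014453/0.005 = 2.891.
ES = 3.649% × 2.891 = 10.549%.

10.55%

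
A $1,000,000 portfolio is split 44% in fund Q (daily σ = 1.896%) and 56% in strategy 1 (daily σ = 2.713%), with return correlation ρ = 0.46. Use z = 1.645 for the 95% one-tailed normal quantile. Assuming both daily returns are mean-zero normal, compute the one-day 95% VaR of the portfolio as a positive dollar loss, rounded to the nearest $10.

$33,590

σ_p² = 0.44²·1.896² + 0.56²·2.713² + 2·0.46·0.44·0.56·1.896·2.713 = 4.1702 (%²).
σ_p = √4.1702 = 2.042%.
VaR = 1.645 × 2.042% = 3.359%; on $1,000,000 that is $33,590.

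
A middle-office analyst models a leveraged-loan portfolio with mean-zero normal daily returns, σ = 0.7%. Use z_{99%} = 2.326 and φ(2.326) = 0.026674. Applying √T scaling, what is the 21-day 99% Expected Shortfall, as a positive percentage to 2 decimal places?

8.56%

σ_{21d} = 0.7% × √21 = 3.208%.
ES multiplier = φ(z)/(1−α) = 0.026674/0.01 = 2.667.
ES = 3.208% × 2.667 = 8.556%.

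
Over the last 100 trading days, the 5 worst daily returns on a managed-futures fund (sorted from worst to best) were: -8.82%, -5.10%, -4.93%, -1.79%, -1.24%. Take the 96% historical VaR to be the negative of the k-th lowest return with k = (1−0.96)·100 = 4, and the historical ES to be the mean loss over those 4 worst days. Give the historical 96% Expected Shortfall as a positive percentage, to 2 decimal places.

5.16%

The 4 worst returns sum to -20.64%.
ES = −(-20.64%) / 4 = 5.16%.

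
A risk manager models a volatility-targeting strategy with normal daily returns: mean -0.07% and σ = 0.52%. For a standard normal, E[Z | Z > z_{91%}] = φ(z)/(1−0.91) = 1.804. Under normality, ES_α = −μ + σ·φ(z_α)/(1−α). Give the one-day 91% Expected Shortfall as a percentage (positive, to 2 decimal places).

1.01%

ES = −(-0.07%) + 0.52% × 1.804 = 1.008%.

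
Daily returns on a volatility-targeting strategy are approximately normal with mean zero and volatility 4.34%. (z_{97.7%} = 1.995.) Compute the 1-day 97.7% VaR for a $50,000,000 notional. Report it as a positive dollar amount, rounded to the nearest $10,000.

VaR = z·σ = 1.995 × 4.34% = 8.658%.
On $50,000,000: 0.08658 × $50,000,000 = $4,329,000.

$4,330,000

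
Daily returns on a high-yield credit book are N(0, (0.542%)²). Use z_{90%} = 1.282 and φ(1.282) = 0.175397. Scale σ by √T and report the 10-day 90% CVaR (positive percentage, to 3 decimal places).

σ_{10d} = 0.542% × √10 = 1.714%.
ES multiplier = φ(z)/(1−α) = 0.175397/0.1 = 1.754.
ES = 1.714% × 1.754 = 3.006%.

3.006%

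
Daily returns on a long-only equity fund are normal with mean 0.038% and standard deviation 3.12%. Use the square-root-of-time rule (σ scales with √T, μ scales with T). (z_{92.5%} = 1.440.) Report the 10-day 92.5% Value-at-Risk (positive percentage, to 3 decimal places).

σ_{10d} = 3.12% × √10 = 9.866%; μ_{10d} = 10 × 0.038% = 0.380%.
VaR = −(0.380%) + 1.440 × 9.866% = 13.827%.

13.827%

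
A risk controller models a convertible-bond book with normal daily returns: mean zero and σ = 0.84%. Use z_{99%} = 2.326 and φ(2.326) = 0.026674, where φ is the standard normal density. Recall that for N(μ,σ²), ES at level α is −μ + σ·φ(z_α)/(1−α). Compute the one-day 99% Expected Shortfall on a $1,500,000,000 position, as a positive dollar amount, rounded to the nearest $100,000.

Tail multiplier: φ(z)/(1−α) = 0.026674 / 0.01 = 2.667.
ES = 0.84% × 2.667 = 2.240%.
On $1,500,000,000: 0.02240 × $1,500,000,000 = $33,600,000.

$33,600,000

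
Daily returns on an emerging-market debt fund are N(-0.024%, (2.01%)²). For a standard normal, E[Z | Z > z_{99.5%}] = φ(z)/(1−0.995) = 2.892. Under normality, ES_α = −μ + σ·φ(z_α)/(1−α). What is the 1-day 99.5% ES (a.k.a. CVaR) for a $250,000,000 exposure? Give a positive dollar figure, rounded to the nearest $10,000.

ES = −(-0.024%) + 2.01% × 2.892 = 5.837%.
On $250,000,000: 0.05837 × $250,000,000 = $14,592,500.

$14,590,000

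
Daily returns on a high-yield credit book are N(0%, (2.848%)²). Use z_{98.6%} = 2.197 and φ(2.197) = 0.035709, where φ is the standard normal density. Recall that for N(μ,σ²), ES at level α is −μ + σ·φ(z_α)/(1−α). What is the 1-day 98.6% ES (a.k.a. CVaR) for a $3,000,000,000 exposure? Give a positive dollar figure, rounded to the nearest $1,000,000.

$218,000,000

Tail multiplier: φ(z)/(1−α) = 0.035709 / 0.014 = 2.551.
ES = 2.848% × 2.551 = 7.265%.
On $3,000,000,000: 0.07265 × $3,000,000,000 = $217,950,000.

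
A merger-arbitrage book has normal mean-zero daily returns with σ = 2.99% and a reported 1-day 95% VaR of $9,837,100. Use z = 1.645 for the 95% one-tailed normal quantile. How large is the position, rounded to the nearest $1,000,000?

VaR as a fraction of value: z·σ = 1.645 × 2.99% = 4.91855%.
Position = $9,837,100 / 0.0491855 = $200,000,000.

$200,000,000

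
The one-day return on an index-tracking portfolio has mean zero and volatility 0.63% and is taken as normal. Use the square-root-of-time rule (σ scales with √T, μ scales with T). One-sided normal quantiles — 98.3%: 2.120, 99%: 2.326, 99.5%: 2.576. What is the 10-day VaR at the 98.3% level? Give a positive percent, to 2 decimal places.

σ_{10d} = 0.63% × √10 = 1.992%.
VaR = 2.120 × 1.992% = 4.223%.

4.22%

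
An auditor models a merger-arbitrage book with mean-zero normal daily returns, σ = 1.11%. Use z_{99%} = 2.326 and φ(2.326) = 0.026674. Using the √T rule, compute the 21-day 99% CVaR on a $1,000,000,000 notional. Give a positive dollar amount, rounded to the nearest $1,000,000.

$136,000,000

σ_{21d} = 1.11% × √21 = 5.087%.
ES multiplier = φ(z)/(1−α) = 0.026674/0.01 = 2.667.
ES = 5.087% × 2.667 = 13.567%; on $1,000,000,000: $135,670,000.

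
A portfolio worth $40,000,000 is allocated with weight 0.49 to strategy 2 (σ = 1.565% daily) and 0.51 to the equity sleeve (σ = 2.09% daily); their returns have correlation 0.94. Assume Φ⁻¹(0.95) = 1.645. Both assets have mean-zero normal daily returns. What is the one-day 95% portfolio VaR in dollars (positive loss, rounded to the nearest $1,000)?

σ_p² = 0.49²·1.565² + 0.51²·2.09² + 2·0.94·0.49·0.51·1.565·2.09 = 3.2609 (%²).
σ_p = √3.2609 = 1.806%.
VaR = 1.645 × 1.806% = 2.971%; on $40,000,000 that is $1,188,400.

$1,188,000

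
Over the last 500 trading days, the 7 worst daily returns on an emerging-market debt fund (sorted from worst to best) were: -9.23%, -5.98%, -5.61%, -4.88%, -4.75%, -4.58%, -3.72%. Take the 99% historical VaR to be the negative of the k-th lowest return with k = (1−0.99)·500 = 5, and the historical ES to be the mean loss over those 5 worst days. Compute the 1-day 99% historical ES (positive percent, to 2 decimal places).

6.09%

The 5 worst returns sum to -30.45%.
ES = −(-30.45%) / 5 = 6.09%.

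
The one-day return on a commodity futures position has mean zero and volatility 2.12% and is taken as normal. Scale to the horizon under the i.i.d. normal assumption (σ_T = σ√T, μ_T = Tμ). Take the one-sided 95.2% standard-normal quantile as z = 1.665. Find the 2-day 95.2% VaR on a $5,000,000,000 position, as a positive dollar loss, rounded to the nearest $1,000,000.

σ_{2d} = 2.12% × √2 = 2.998%.
VaR = 1.665 × 2.998% = 4.992%.
On $5,000,000,000: 0.04992 × $5,000,000,000 = $249,600,000.

$250,000,000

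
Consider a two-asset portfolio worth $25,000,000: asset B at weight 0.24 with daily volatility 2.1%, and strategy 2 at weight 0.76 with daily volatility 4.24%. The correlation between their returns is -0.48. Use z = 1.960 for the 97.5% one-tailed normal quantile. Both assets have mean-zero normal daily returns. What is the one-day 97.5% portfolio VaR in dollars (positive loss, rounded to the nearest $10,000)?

$1,480,000

σ_p² = 0.24²·2.1² + 0.76²·4.24² + 2·-0.48·0.24·0.76·2.1·4.24 = 9.0788 (%²).
σ_p = √9.0788 = 3.013%.
VaR = 1.960 × 3.013% = 5.905%; on $25,000,000 that is $1,476,250.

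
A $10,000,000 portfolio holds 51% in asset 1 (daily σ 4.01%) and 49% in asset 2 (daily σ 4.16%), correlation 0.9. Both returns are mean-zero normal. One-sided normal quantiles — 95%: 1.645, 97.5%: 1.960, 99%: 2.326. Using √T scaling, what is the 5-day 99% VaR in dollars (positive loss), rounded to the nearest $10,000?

$2,070,000

σ_p = √(0.51²·4.01² + 0.49²·4.16² + 2·0.9·0.51·0.49·4.01·4.16) = 3.980%.
σ_{5d} = 3.980% × √5 = 8.900%.
VaR = 2.326 × 8.900% = 20.701%; on $10,000,000 that is $2,070,100.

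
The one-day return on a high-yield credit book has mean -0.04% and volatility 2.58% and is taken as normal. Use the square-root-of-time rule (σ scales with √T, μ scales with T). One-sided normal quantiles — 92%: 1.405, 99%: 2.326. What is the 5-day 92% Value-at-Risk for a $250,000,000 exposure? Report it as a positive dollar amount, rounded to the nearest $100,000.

$20,800,000

σ_{5d} = 2.58% × √5 = 5.769%; μ_{5d} = 5 × -0.04% = -0.200%.
VaR = −(-0.200%) + 1.405 × 5.769% = 8.305%.
On $250,000,000: 0.08305 × $250,000,000 = $20,762,500.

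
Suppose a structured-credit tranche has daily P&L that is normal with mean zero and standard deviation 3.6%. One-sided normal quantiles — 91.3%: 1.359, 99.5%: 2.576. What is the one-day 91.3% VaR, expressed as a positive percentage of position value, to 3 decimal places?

4.892%

VaR = z·σ = 1.359 × 3.6% = 4.892%.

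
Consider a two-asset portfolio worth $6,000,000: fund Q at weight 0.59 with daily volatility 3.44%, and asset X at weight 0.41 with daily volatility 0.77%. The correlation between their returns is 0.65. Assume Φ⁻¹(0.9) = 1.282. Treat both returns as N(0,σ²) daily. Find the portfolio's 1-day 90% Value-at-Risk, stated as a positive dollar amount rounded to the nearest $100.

$172,900

σ_p² = 0.59²·3.44² + 0.41²·0.77² + 2·0.65·0.59·0.41·3.44·0.77 = 5.0519 (%²).
σ_p = √5.0519 = 2.248%.
VaR = 1.282 × 2.248% = 2.882%; on $6,000,000 that is $172,920.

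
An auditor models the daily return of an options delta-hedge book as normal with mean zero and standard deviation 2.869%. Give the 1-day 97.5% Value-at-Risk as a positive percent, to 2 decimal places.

5.62%

At 97.5% one-sided, z = 1.960.
VaR = z·σ = 1.960 × 2.869% = 5.623%.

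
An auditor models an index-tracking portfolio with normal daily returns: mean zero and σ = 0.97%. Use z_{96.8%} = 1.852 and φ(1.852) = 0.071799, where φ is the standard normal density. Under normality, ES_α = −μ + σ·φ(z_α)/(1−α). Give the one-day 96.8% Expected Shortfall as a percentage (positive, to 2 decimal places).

Tail multiplier: φ(z)/(1−α) = 0.071799 / 0.032 = 2.244.
ES = 0.97% × 2.244 = 2.177%.

2.18%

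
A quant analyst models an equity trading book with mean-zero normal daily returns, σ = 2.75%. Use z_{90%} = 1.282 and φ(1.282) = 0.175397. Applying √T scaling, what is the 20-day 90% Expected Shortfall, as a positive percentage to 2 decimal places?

21.57%

σ_{20d} = 2.75% × √20 = 12.298%.
ES multiplier = φ(z)/(1−α) = 0.175397/0.1 = 1.754.
ES = 12.298% × 1.754 = 21.571%.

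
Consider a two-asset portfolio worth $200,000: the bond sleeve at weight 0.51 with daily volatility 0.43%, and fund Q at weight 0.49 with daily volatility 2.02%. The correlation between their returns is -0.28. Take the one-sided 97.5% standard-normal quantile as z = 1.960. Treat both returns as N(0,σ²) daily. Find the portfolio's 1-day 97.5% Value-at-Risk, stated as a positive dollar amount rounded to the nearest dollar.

σ_p² = 0.51²·0.43² + 0.49²·2.02² + 2·-0.28·0.51·0.49·0.43·2.02 = 0.9062 (%²).
σ_p = √0.9062 = 0.952%.
VaR = 1.960 × 0.952% = 1.866%; on $200,000 that is $3,732.

$3,732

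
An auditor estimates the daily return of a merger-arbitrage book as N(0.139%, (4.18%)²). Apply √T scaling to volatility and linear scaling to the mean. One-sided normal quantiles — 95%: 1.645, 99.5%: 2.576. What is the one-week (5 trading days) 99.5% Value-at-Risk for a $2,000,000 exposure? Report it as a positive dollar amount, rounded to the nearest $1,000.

$468,000

σ_{5d} = 4.18% × √5 = 9.347%; μ_{5d} = 5 × 0.139% = 0.695%.
VaR = −(0.695%) + 2.576 × 9.347% = 23.383%.
On $2,000,000: 0.23383 × $2,000,000 = $467,660.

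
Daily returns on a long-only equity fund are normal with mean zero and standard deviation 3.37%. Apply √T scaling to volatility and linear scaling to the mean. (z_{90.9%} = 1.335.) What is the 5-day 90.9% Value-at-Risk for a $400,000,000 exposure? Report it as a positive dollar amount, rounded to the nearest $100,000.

$40,200,000

σ_{5d} = 3.37% × √5 = 7.536%.
VaR = 1.335 × 7.536% = 10.061%.
On $400,000,000: 0.10061 × $400,000,000 = $40,244,000.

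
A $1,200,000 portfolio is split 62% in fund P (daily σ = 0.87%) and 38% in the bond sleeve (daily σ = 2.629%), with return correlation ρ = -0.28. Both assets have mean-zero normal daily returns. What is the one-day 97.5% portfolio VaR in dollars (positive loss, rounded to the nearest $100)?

$23,400

σ_p² = 0.62²·0.87² + 0.38²·2.629² + 2·-0.28·0.62·0.38·0.87·2.629 = 0.9872 (%²).
σ_p = √0.9872 = 0.994%.
At 97.5%, z = 1.960.
VaR = 1.960 × 0.994% = 1.948%; on $1,200,000 that is $23,376.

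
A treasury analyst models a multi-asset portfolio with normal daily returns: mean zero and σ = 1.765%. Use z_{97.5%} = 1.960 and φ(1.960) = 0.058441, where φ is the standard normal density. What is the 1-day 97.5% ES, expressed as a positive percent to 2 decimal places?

4.13%

Tail multiplier: φ(z)/(1−α) = 0.058441 / 0.025 = 2.338.
ES = 1.765% × 2.338 = 4.127%.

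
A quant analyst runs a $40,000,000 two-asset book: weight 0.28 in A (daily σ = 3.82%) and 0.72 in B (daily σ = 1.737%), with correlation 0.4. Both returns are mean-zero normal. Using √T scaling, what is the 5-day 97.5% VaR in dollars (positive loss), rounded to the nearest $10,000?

σ_p = √(0.28²·3.82² + 0.72²·1.737² + 2·0.4·0.28·0.72·3.82·1.737) = 1.944%.
σ_{5d} = 1.944% × √5 = 4.347%.
z(97.5%) = 1.960.
VaR = 1.960 × 4.347% = 8.520%; on $40,000,000 that is $3,408,000.

$3,410,000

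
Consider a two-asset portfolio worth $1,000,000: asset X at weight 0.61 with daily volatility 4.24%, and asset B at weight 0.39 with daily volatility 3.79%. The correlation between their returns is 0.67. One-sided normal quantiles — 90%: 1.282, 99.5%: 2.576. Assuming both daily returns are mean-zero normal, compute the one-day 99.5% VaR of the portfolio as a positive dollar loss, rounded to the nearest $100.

σ_p² = 0.61²·4.24² + 0.39²·3.79² + 2·0.67·0.61·0.39·4.24·3.79 = 13.9970 (%²).
σ_p = √13.9970 = 3.741%.
VaR = 2.576 × 3.741% = 9.637%; on $1,000,000 that is $96,370.

$96,400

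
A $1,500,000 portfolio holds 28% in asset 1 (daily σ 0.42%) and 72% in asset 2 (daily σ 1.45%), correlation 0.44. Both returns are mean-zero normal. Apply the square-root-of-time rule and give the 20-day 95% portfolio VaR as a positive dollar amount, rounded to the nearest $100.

σ_p = √(0.28²·0.42² + 0.72²·1.45² + 2·0.44·0.28·0.72·0.42·1.45) = 1.101%.
σ_{20d} = 1.101% × √20 = 4.924%.
z(95%) = 1.645.
VaR = 1.645 × 4.924% = 8.100%; on $1,500,000 that is $121,500.

$121,500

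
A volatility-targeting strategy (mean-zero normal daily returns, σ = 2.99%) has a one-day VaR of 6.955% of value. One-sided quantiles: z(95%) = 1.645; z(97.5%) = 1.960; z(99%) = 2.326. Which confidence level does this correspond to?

99%

Implied z = VaR/σ = 6.955 / 2.99 = 2.326.
This matches z(99%) = 2.326.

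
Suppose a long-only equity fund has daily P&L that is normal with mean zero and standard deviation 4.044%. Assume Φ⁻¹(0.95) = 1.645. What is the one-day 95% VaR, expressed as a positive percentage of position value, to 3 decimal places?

VaR = z·σ = 1.645 × 4.044% = 6.652%.

6.652%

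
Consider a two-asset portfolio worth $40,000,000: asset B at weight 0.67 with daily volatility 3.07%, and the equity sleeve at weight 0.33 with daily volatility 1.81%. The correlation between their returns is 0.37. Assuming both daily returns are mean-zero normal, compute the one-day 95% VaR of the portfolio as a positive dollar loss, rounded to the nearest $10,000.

σ_p² = 0.67²·3.07² + 0.33²·1.81² + 2·0.37·0.67·0.33·3.07·1.81 = 5.4968 (%²).
σ_p = √5.4968 = 2.345%.
At 95%, z = 1.645.
VaR = 1.645 × 2.345% = 3.858%; on $40,000,000 that is $1,543,200.

$1,540,000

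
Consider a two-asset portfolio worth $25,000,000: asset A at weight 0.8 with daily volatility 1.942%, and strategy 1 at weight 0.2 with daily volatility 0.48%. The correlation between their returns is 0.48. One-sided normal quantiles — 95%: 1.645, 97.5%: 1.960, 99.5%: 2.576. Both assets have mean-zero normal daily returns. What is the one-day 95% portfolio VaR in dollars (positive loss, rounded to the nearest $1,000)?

$659,000

σ_p² = 0.8²·1.942² + 0.2²·0.48² + 2·0.48·0.8·0.2·1.942·0.48 = 2.5661 (%²).
σ_p = √2.5661 = 1.602%.
VaR = 1.645 × 1.602% = 2.635%; on $25,000,000 that is $658,750.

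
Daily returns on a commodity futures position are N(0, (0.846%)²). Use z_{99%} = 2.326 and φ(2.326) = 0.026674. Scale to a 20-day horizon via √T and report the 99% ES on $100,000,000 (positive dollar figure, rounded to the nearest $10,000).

$10,090,000

σ_{20d} = 0.846% × √20 = 3.783%.
ES multiplier = φ(z)/(1−α) = 0.026674/0.01 = 2.667.
ES = 3.783% × 2.667 = 10.089%; on $100,000,000: $10,089,000.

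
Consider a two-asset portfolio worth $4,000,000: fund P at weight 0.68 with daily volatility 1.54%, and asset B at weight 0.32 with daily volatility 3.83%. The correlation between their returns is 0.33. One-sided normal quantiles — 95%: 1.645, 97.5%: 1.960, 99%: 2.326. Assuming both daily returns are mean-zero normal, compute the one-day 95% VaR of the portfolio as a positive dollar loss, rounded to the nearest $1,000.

$122,000

σ_p² = 0.68²·1.54² + 0.32²·3.83² + 2·0.33·0.68·0.32·1.54·3.83 = 3.4458 (%²).
σ_p = √3.4458 = 1.856%.
VaR = 1.645 × 1.856% = 3.053%; on $4,000,000 that is $122,120.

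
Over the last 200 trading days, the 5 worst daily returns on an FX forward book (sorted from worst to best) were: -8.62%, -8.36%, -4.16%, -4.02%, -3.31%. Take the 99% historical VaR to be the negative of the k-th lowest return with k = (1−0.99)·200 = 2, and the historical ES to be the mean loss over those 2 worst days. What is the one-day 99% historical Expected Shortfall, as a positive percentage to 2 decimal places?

8.49%

The 2 worst returns sum to -16.98%.
ES = −(-16.98%) / 2 = 8.49%.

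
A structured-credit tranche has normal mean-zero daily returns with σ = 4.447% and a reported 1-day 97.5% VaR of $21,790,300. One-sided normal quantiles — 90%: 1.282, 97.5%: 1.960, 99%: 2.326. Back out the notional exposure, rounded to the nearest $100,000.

$250,000,000

VaR as a fraction of value: z·σ = 1.960 × 4.447% = 8.71612%.
Position = $21,790,300 / 0.0871612 = $250,000,000.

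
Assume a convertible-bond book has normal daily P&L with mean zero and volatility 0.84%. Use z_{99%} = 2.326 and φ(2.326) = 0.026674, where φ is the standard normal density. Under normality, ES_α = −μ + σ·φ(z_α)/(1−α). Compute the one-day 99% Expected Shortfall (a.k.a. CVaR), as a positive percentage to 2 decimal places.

2.24%

Tail multiplier: φ(z)/(1−α) = 0.026674 / 0.01 = 2.667.
ES = 0.84% × 2.667 = 2.240%.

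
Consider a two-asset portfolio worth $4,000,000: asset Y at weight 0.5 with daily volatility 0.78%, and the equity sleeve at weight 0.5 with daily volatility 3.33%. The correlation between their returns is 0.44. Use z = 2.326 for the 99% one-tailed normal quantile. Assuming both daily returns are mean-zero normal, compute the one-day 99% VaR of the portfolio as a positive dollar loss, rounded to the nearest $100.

$174,000

σ_p² = 0.5²·0.78² + 0.5²·3.33² + 2·0.44·0.5·0.5·0.78·3.33 = 3.4958 (%²).
σ_p = √3.4958 = 1.870%.
VaR = 2.326 × 1.870% = 4.350%; on $4,000,000 that is $174,000.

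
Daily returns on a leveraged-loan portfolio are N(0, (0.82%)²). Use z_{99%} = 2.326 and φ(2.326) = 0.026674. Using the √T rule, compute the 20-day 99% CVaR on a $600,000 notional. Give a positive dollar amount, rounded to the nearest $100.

σ_{20d} = 0.82% × √20 = 3.667%.
ES multiplier = φ(z)/(1−α) = 0.026674/0.01 = 2.667.
ES = 3.667% × 2.667 = 9.780%; on $600,000: $58,680.

$58,700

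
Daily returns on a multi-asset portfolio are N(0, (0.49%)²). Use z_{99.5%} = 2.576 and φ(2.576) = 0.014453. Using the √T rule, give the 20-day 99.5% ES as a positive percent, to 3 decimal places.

6.334%

σ_{20d} = 0.49% × √20 = 2.191%.
ES multiplier = φ(z)/(1−α) = 0.014453/0.005 = 2.891.
ES = 2.191% × 2.891 = 6.334%.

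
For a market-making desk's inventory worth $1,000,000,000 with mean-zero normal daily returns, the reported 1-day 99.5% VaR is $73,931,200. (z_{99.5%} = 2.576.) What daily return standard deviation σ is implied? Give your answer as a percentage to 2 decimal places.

VaR as a fraction: $73,931,200 / $1,000,000,000 = 7.393%.
σ = VaR / z = 7.393% / 2.576 = 2.870%.

2.87%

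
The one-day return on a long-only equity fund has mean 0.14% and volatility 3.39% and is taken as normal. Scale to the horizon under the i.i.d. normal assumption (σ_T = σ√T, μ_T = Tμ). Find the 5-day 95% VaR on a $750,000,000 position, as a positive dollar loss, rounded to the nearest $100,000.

At 95%, z = 1.645.
σ_{5d} = 3.39% × √5 = 7.580%; μ_{5d} = 5 × 0.14% = 0.700%.
VaR = −(0.700%) + 1.645 × 7.580% = 11.769%.
On $750,000,000: 0.11769 × $750,000,000 = $88,267,500.

$88,300,000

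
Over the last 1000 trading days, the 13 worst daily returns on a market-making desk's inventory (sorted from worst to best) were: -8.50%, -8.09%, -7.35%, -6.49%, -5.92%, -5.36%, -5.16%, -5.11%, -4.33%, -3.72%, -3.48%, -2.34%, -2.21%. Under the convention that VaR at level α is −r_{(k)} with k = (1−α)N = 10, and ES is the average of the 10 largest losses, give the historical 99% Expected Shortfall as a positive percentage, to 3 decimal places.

6.003%

The 10 worst returns sum to -60.03%.
ES = −(-60.03%) / 10 = 6.003%.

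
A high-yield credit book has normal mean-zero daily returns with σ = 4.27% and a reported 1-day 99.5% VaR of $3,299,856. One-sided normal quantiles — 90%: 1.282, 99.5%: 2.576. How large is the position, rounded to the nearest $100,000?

$30,000,000

VaR as a fraction of value: z·σ = 2.576 × 4.27% = 10.9995%.
Position = $3,299,856 / 0.109995 = $30,000,000.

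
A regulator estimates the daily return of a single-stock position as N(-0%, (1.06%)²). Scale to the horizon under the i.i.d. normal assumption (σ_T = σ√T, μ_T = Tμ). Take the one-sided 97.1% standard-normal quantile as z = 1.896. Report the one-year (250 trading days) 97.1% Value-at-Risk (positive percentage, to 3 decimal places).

31.777%

σ_{250d} = 1.06% × √250 = 16.760%.
VaR = 1.896 × 16.760% = 31.777%.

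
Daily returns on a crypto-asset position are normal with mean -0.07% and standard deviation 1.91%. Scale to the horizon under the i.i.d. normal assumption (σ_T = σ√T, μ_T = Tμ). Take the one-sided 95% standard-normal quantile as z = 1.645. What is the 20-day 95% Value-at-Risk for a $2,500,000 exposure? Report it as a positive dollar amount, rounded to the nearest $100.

$386,300

σ_{20d} = 1.91% × √20 = 8.542%; μ_{20d} = 20 × -0.07% = -1.400%.
VaR = −(-1.400%) + 1.645 × 8.542% = 15.452%.
On $2,500,000: 0.15452 × $2,500,000 = $386,300.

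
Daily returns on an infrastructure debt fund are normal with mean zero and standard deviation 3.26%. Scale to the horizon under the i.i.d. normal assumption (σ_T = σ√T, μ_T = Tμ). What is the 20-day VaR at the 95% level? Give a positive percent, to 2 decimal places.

At 95%, z = 1.645.
σ_{20d} = 3.26% × √20 = 14.579%.
VaR = 1.645 × 14.579% = 23.982%.

23.98%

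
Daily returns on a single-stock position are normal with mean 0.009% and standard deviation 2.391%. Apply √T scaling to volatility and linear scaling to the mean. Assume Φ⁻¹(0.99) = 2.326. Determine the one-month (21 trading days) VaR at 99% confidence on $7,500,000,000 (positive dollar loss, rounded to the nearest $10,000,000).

$1,900,000,000

σ_{21d} = 2.391% × √21 = 10.957%; μ_{21d} = 21 × 0.009% = 0.189%.
VaR = −(0.189%) + 2.326 × 10.957% = 25.297%.
On $7,500,000,000: 0.25297 × $7,500,000,000 = $1,897,275,000.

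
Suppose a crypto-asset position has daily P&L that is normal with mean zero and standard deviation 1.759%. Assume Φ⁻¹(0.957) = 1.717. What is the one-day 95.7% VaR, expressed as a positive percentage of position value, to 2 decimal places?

3.02%

VaR = z·σ = 1.717 × 1.759% = 3.020%.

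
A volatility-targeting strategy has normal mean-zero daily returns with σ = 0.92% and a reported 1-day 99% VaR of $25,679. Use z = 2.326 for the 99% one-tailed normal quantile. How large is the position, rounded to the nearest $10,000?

VaR as a fraction of value: z·σ = 2.326 × 0.92% = 2.13992%.
Position = $25,679 / 0.0213992 = $1,199,998.

$1,200,000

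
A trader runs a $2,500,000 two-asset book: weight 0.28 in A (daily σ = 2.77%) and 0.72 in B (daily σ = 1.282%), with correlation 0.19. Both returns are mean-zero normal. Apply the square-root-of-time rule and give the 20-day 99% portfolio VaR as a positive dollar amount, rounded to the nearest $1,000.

σ_p = √(0.28²·2.77² + 0.72²·1.282² + 2·0.19·0.28·0.72·2.77·1.282) = 1.314%.
σ_{20d} = 1.314% × √20 = 5.876%.
z(99%) = 2.326.
VaR = 2.326 × 5.876% = 13.668%; on $2,500,000 that is $341,700.

$342,000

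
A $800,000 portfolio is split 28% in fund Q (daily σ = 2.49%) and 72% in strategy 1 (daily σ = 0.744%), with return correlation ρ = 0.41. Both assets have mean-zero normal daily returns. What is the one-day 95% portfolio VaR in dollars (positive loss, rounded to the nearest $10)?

$13,670

σ_p² = 0.28²·2.49² + 0.72²·0.744² + 2·0.41·0.28·0.72·2.49·0.744 = 1.0793 (%²).
σ_p = √1.0793 = 1.039%.
At 95%, z = 1.645.
VaR = 1.645 × 1.039% = 1.709%; on $800,000 that is $13,672.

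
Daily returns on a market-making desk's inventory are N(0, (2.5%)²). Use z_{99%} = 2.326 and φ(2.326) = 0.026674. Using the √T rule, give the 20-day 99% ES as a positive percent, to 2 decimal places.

29.82%

σ_{20d} = 2.5% × √20 = 11.180%.
ES multiplier = φ(z)/(1−α) = 0.026674/0.01 = 2.667.
ES = 11.180% × 2.667 = 29.817%.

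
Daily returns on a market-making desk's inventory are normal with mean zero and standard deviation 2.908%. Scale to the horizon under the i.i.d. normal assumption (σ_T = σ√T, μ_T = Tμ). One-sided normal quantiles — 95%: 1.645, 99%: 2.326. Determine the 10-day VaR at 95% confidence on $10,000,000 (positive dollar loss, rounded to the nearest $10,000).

σ_{10d} = 2.908% × √10 = 9.196%.
VaR = 1.645 × 9.196% = 15.127%.
On $10,000,000: 0.15127 × $10,000,000 = $1,512,700.

$1,510,000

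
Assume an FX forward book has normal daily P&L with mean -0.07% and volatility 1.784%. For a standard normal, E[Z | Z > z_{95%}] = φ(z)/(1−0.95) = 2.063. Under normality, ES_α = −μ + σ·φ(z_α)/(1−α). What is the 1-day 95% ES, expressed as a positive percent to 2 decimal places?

3.75%

ES = −(-0.07%) + 1.784% × 2.063 = 3.750%.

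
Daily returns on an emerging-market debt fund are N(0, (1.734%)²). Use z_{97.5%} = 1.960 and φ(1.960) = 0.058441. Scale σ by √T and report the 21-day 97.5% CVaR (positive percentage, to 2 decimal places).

18.58%

σ_{21d} = 1.734% × √21 = 7.946%.
ES multiplier = φ(z)/(1−α) = 0.058441/0.025 = 2.338.
ES = 7.946% × 2.338 = 18.578%.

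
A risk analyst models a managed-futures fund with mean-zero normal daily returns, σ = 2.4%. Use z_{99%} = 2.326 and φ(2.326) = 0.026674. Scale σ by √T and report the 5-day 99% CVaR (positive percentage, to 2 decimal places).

14.31%

σ_{5d} = 2.4% × √5 = 5.367%.
ES multiplier = φ(z)/(1−α) = 0.026674/0.01 = 2.667.
ES = 5.367% × 2.667 = 14.314%.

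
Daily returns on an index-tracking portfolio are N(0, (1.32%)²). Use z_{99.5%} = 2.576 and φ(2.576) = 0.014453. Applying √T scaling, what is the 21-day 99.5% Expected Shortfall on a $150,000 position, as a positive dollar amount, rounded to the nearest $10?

σ_{21d} = 1.32% × √21 = 6.049%.
ES multiplier = φ(z)/(1−α) = 0.014453/0.005 = 2.891.
ES = 6.049% × 2.891 = 17.488%; on $150,000: $26,232.

$26,230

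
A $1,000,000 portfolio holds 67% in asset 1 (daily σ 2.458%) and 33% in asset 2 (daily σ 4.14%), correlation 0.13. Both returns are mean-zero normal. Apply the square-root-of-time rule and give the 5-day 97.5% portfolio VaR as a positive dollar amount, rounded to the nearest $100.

$99,600

σ_p = √(0.67²·2.458² + 0.33²·4.14² + 2·0.13·0.67·0.33·2.458·4.14) = 2.272%.
σ_{5d} = 2.272% × √5 = 5.080%.
z(97.5%) = 1.960.
VaR = 1.960 × 5.080% = 9.957%; on $1,000,000 that is $99,570.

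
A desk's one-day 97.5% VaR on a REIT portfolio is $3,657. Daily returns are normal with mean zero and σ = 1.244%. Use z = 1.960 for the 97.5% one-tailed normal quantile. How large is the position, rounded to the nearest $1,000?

VaR as a fraction of value: z·σ = 1.960 × 1.244% = 2.43824%.
Position = $3,657 / 0.0243824 = $149,985.

$150,000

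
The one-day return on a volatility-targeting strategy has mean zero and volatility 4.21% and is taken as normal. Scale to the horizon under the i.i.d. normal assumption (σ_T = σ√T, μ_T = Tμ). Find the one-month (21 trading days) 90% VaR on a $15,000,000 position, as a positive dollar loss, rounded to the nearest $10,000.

At 90%, z = 1.282.
σ_{21d} = 4.21% × √21 = 19.293%.
VaR = 1.282 × 19.293% = 24.734%.
On $15,000,000: 0.24734 × $15,000,000 = $3,710,100.

$3,710,000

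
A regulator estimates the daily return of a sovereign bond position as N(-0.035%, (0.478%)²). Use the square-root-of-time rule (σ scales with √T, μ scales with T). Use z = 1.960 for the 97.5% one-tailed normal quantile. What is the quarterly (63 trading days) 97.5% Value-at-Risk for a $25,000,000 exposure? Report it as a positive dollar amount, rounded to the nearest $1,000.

$2,410,000

σ_{63d} = 0.478% × √63 = 3.794%; μ_{63d} = 63 × -0.035% = -2.205%.
VaR = −(-2.205%) + 1.960 × 3.794% = 9.641%.
On $25,000,000: 0.09641 × $25,000,000 = $2,410,250.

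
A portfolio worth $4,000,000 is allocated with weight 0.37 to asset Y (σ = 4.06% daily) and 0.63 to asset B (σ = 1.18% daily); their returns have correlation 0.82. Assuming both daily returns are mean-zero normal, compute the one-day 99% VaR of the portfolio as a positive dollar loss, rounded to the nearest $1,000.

σ_p² = 0.37²·4.06² + 0.63²·1.18² + 2·0.82·0.37·0.63·4.06·1.18 = 4.6407 (%²).
σ_p = √4.6407 = 2.154%.
At 99%, z = 2.326.
VaR = 2.326 × 2.154% = 5.010%; on $4,000,000 that is $200,400.

$200,000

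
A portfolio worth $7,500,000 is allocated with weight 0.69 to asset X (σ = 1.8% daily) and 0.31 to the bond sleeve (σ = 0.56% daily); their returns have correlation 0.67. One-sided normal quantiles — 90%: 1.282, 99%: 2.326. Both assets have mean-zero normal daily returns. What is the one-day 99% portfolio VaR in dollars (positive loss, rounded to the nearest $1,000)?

σ_p² = 0.69²·1.8² + 0.31²·0.56² + 2·0.67·0.69·0.31·1.8·0.56 = 1.8616 (%²).
σ_p = √1.8616 = 1.364%.
VaR = 2.326 × 1.364% = 3.173%; on $7,500,000 that is $237,975.

$238,000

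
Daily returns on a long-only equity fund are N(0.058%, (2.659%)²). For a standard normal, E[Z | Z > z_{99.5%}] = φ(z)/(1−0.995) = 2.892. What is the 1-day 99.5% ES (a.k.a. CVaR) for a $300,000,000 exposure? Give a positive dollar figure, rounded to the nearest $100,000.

$22,900,000

ES = −(0.058%) + 2.659% × 2.892 = 7.632%.
On $300,000,000: 0.07632 × $300,000,000 = $22,896,000.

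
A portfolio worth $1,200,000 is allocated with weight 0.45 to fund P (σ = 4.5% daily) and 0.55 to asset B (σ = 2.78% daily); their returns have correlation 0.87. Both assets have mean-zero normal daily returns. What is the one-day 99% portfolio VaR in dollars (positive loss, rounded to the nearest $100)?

σ_p² = 0.45²·4.5² + 0.55²·2.78² + 2·0.87·0.45·0.55·4.5·2.78 = 11.8259 (%²).
σ_p = √11.8259 = 3.439%.
At 99%, z = 2.326.
VaR = 2.326 × 3.439% = 7.999%; on $1,200,000 that is $95,988.

$96,000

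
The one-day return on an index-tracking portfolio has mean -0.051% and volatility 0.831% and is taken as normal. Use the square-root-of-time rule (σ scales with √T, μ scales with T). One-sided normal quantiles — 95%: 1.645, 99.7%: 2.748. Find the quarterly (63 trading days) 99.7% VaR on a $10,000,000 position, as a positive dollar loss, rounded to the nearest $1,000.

σ_{63d} = 0.831% × √63 = 6.596%; μ_{63d} = 63 × -0.051% = -3.213%.
VaR = −(-3.213%) + 2.748 × 6.596% = 21.339%.
On $10,000,000: 0.21339 × $10,000,000 = $2,133,900.

$2,134,000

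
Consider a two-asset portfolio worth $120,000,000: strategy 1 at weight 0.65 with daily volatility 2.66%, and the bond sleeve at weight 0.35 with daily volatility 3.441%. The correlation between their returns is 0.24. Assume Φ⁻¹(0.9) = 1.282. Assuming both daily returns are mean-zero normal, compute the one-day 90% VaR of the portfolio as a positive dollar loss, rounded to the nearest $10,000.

$3,590,000

σ_p² = 0.65²·2.66² + 0.35²·3.441² + 2·0.24·0.65·0.35·2.66·3.441 = 5.4394 (%²).
σ_p = √5.4394 = 2.332%.
VaR = 1.282 × 2.332% = 2.990%; on $120,000,000 that is $3,588,000.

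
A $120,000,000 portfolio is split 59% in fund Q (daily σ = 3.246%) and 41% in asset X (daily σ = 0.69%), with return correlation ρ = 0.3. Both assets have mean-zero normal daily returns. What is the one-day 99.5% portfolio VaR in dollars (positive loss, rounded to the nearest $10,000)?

σ_p² = 0.59²·3.246² + 0.41²·0.69² + 2·0.3·0.59·0.41·3.246·0.69 = 4.0729 (%²).
σ_p = √4.0729 = 2.018%.
At 99.5%, z = 2.576.
VaR = 2.576 × 2.018% = 5.198%; on $120,000,000 that is $6,237,600.

$6,240,000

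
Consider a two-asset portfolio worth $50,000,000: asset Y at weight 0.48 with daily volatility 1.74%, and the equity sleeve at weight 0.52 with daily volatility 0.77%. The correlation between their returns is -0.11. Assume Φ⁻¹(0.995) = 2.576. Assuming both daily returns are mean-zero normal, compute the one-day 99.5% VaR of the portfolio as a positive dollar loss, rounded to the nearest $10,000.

$1,140,000

σ_p² = 0.48²·1.74² + 0.52²·0.77² + 2·-0.11·0.48·0.52·1.74·0.77 = 0.7843 (%²).
σ_p = √0.7843 = 0.886%.
VaR = 2.576 × 0.886% = 2.282%; on $50,000,000 that is $1,141,000.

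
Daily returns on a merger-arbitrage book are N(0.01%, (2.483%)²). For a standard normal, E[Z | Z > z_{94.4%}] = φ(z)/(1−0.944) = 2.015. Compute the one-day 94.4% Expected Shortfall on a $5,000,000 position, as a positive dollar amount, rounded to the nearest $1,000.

ES = −(0.01%) + 2.483% × 2.015 = 4.993%.
On $5,000,000: 0.04993 × $5,000,000 = $249,650.

$250,000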